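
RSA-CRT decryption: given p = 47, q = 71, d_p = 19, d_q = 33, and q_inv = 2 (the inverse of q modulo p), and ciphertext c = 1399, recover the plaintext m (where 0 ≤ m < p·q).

942

m₁ = c^(d_p) mod p: c ≡ 36 (mod 47), and 36^19 mod 47 = 2.
m₂ = c^(d_q) mod q: c ≡ 50 (mod 71), and 50^33 mod 71 = 19.
h = q_inv·(m₁ − m₂) mod p = 2·(2 − 19) mod 47 = 13.
m = m₂ + h·q = 19 + 13·71 = 942.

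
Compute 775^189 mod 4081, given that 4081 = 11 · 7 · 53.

Mod 11: 775 ≡ 5; by Fermat, exponent reduces to 189 mod 10 = 9; 5^9 ≡ 9 (mod 11).
Mod 7: 775 ≡ 5; by Fermat, exponent reduces to 189 mod 6 = 3; 5^3 ≡ 6 (mod 7).
Mod 53: 775 ≡ 33; by Fermat, exponent reduces to 189 mod 52 = 33; 33^33 ≡ 21 (mod 53).
Combine by CRT: x ≡ 9 (mod 11), x ≡ 6 (mod 7), x ≡ 21 (mod 53) ⇒ x ≡ 3254 (mod 4081).

3254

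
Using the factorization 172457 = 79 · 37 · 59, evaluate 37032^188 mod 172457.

Mod 79: 37032 ≡ 60; by Fermat, exponent reduces to 188 mod 78 = 32; 60^32 ≡ 36 (mod 79).
Mod 37: 37032 ≡ 32; by Fermat, exponent reduces to 188 mod 36 = 8; 32^8 ≡ 16 (mod 37).
Mod 59: 37032 ≡ 39; by Fermat, exponent reduces to 188 mod 58 = 14; 39^14 ≡ 48 (mod 59).
Combine by CRT: x ≡ 36 (mod 79), x ≡ 16 (mod 37), x ≡ 48 (mod 59) ⇒ x ≡ 72795 (mod 172457).

72795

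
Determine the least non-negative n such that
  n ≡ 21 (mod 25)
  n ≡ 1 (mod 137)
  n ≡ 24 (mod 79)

The moduli are pairwise coprime; M = 25·137·79 = 270575.
M/25 = 10823; 10823 ≡ 23 (mod 25); 23·12 ≡ 1, so inverse 12.
M/137 = 1975; 1975 ≡ 57 (mod 137); 57·125 ≡ 1, so inverse 125.
M/79 = 3425; 3425 ≡ 28 (mod 79); 28·48 ≡ 1, so inverse 48.
n ≡ 21·10823·12 + 1·1975·125 + 24·3425·48 = 6919871.
6919871 mod 270575 = 155496.

155496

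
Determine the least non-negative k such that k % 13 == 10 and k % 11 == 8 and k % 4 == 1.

The moduli are pairwise coprime; N = 13·11·4 = 572.
N/13 = 44; 44 ≡ 5 (mod 13); 5·8 ≡ 1, so inverse 8.
N/11 = 52; 52 ≡ 8 (mod 11); 8·7 ≡ 1, so inverse 7.
N/4 = 143; 143 ≡ 3 (mod 4); 3·3 ≡ 1, so inverse 3.
k ≡ 10·44·8 + 8·52·7 + 1·143·3 = 6861.
6861 mod 572 = 569.

569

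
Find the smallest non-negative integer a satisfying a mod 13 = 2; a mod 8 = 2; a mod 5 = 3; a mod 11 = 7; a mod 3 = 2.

14978

From a ≡ 2 (mod 13) write a = 2 + 13t. Substituting into a ≡ 2 (mod 8) gives 13t ≡ 0 (mod 8), and since 5⁻¹ ≡ 5 (mod 8), t ≡ 0. Hence a ≡ 2 + 13·0 = 2 (mod 104).
From a ≡ 2 (mod 104) write a = 2 + 104t. Substituting into a ≡ 3 (mod 5) gives 104t ≡ 1 (mod 5), and since 4⁻¹ ≡ 4 (mod 5), t ≡ 4. Hence a ≡ 2 + 104·4 = 418 (mod 520).
From a ≡ 418 (mod 520) write a = 418 + 520t. Substituting into a ≡ 7 (mod 11) gives 520t ≡ 7 (mod 11), and since 3⁻¹ ≡ 4 (mod 11), t ≡ 6. Hence a ≡ 418 + 520·6 = 3538 (mod 5720).
From a ≡ 3538 (mod 5720) write a = 3538 + 5720t. Substituting into a ≡ 2 (mod 3) gives 5720t ≡ 1 (mod 3), and since 2⁻¹ ≡ 2 (mod 3), t ≡ 2. Hence a ≡ 3538 + 5720·2 = 14978 (mod 17160).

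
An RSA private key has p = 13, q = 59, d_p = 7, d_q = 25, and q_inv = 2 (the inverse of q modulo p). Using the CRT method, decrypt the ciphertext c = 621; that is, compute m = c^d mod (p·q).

m₁ = c^(d_p) mod p: c ≡ 10 (mod 13), and 10^7 mod 13 = 10.
m₂ = c^(d_q) mod q: c ≡ 31 (mod 59), and 31^25 mod 59 = 10.
h = q_inv·(m₁ − m₂) mod p = 2·(10 − 10) mod 13 = 0.
m = m₂ + h·q = 10 + 0·59 = 10.

10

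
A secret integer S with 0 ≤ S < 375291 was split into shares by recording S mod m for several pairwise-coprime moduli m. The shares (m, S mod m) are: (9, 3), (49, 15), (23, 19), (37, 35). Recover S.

247269

The moduli are pairwise coprime; N = 9·49·23·37 = 375291.
N/9 = 41699; 41699 ≡ 2 (mod 9); 2·5 ≡ 1, so inverse 5.
N/49 = 7659; 7659 ≡ 15 (mod 49); 15·36 ≡ 1, so inverse 36.
N/23 = 16317; 16317 ≡ 10 (mod 23); 10·7 ≡ 1, so inverse 7.
N/37 = 10143; 10143 ≡ 5 (mod 37); 5·15 ≡ 1, so inverse 15.
S ≡ 3·41699·5 + 15·7659·36 + 19·16317·7 + 35·10143·15 = 12256581.
12256581 mod 375291 = 247269.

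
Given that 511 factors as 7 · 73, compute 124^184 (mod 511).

366

Mod 7: 124 ≡ 5; by Fermat, exponent reduces to 184 mod 6 = 4; 5^4 ≡ 2 (mod 7).
Mod 73: 124 ≡ 51; by Fermat, exponent reduces to 184 mod 72 = 40; 51^40 ≡ 1 (mod 73).
Combine by CRT: x ≡ 2 (mod 7), x ≡ 1 (mod 73) ⇒ x ≡ 366 (mod 511).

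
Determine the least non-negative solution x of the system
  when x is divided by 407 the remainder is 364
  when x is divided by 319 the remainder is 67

gcd(407, 319) = 11 and 11 | (67 − 364), so the pair is consistent; merging gives x ≡ 9318 (mod 11803), where 11803 = lcm(407, 319).
The solution is unique modulo lcm(407, 319) = 11803.

9318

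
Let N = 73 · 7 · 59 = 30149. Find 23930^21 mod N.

1905

Mod 73: 23930 ≡ 59; 59^21 ≡ 7 (mod 73).
Mod 7: 23930 ≡ 4; by Fermat, exponent reduces to 21 mod 6 = 3; 4^3 ≡ 1 (mod 7).
Mod 59: 23930 ≡ 35; 35^21 ≡ 17 (mod 59).
Combine by CRT: x ≡ 7 (mod 73), x ≡ 1 (mod 7), x ≡ 17 (mod 59) ⇒ x ≡ 1905 (mod 30149).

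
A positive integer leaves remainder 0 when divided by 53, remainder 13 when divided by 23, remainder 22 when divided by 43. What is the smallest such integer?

The moduli are pairwise coprime; N = 53·23·43 = 52417.
N/53 = 989; 989 ≡ 35 (mod 53); 35·50 ≡ 1, so inverse 50.
N/23 = 2279; 2279 ≡ 2 (mod 23); 2·12 ≡ 1, so inverse 12.
N/43 = 1219; 1219 ≡ 15 (mod 43); 15·23 ≡ 1, so inverse 23.
k ≡ 0·989·50 + 13·2279·12 + 22·1219·23 = 972338.
972338 mod 52417 = 28832.

28832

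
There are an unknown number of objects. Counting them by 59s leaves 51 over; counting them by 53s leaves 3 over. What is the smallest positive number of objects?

Combine the congruences pairwise.
From N ≡ 51 (mod 59) write N = 51 + 59t. Substituting into N ≡ 3 (mod 53) gives 59t ≡ 5 (mod 53), and since 6⁻¹ ≡ 9 (mod 53), t ≡ 45. Hence N ≡ 51 + 59·45 = 2706 (mod 3127).

2706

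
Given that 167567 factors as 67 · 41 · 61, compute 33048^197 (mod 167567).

124758

Mod 67: 33048 ≡ 17; by Fermat, exponent reduces to 197 mod 66 = 65; 17^65 ≡ 4 (mod 67).
Mod 41: 33048 ≡ 2; by Fermat, exponent reduces to 197 mod 40 = 37; 2^37 ≡ 36 (mod 41).
Mod 61: 33048 ≡ 47; by Fermat, exponent reduces to 197 mod 60 = 17; 47^17 ≡ 13 (mod 61).
Combine by CRT: x ≡ 4 (mod 67), x ≡ 36 (mod 41), x ≡ 13 (mod 61) ⇒ x ≡ 124758 (mod 167567).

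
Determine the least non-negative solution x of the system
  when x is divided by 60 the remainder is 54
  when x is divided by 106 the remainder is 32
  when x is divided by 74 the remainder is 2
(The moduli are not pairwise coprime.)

51654

gcd(60, 106) = 2 and 2 | (32 − 54), so the pair is consistent; merging gives x ≡ 774 (mod 3180), where 3180 = lcm(60, 106).
gcd(3180, 74) = 2 and 2 | (2 − 774), so the pair is consistent; merging gives x ≡ 51654 (mod 117660), where 117660 = lcm(3180, 74).
The solution is unique modulo lcm(60, 106, 74) = 117660.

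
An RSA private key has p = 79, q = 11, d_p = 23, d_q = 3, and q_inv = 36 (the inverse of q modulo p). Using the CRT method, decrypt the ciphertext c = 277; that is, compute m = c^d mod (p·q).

m₁ = c^(d_p) mod p: c ≡ 40 (mod 79), and 40^23 mod 79 = 45.
m₂ = c^(d_q) mod q: c ≡ 2 (mod 11), and 2^3 mod 11 = 8.
h = q_inv·(m₁ − m₂) mod p = 36·(45 − 8) mod 79 = 68.
m = m₂ + h·q = 8 + 68·11 = 756.

756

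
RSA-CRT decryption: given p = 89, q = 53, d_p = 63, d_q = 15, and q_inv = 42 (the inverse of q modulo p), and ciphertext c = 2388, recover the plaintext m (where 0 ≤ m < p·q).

4404

m₁ = c^(d_p) mod p: c ≡ 74 (mod 89), and 74^63 mod 89 = 43.
m₂ = c^(d_q) mod q: c ≡ 3 (mod 53), and 3^15 mod 53 = 5.
h = q_inv·(m₁ − m₂) mod p = 42·(43 − 5) mod 89 = 83.
m = m₂ + h·q = 5 + 83·53 = 4404.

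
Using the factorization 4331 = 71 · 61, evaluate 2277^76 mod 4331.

Mod 71: 2277 ≡ 5; by Fermat, exponent reduces to 76 mod 70 = 6; 5^6 ≡ 5 (mod 71).
Mod 61: 2277 ≡ 20; by Fermat, exponent reduces to 76 mod 60 = 16; 20^16 ≡ 20 (mod 61).
Combine by CRT: x ≡ 5 (mod 71), x ≡ 20 (mod 61) ⇒ x ≡ 2277 (mod 4331).

2277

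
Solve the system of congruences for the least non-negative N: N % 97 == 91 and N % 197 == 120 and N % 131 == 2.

2456907

From N ≡ 91 (mod 97) write N = 91 + 97t. Substituting into N ≡ 120 (mod 197) gives 97t ≡ 29 (mod 197), and since 97⁻¹ ≡ 65 (mod 197), t ≡ 112. Hence N ≡ 91 + 97·112 = 10955 (mod 19109).
From N ≡ 10955 (mod 19109) write N = 10955 + 19109t. Substituting into N ≡ 2 (mod 131) gives 19109t ≡ 51 (mod 131), and since 114⁻¹ ≡ 77 (mod 131), t ≡ 128. Hence N ≡ 10955 + 19109·128 = 2456907 (mod 2503279).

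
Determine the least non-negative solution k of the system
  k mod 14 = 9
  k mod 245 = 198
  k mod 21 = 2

443

gcd(14, 245) = 7 and 7 | (198 − 9), so the pair is consistent; merging gives k ≡ 443 (mod 490), where 490 = lcm(14, 245).
gcd(490, 21) = 7 and 7 | (2 − 443), so the pair is consistent; merging gives k ≡ 443 (mod 1470), where 1470 = lcm(490, 21).
The solution is unique modulo lcm(14, 245, 21) = 1470.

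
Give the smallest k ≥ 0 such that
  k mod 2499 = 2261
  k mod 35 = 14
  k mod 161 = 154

107219

gcd(2499, 35) = 7 and 7 | (14 − 2261), so the pair is consistent; merging gives k ≡ 7259 (mod 12495), where 12495 = lcm(2499, 35).
gcd(12495, 161) = 7 and 7 | (154 − 7259), so the pair is consistent; merging gives k ≡ 107219 (mod 287385), where 287385 = lcm(12495, 161).
The solution is unique modulo lcm(2499, 35, 161) = 287385.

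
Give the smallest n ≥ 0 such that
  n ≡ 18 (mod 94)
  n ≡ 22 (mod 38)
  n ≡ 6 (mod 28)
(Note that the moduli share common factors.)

24646

gcd(94, 38) = 2 and 2 | (22 − 18), so the pair is consistent; merging gives n ≡ 1428 (mod 1786), where 1786 = lcm(94, 38).
gcd(1786, 28) = 2 and 2 | (6 − 1428), so the pair is consistent; merging gives n ≡ 24646 (mod 25004), where 25004 = lcm(1786, 28).
The solution is unique modulo lcm(94, 38, 28) = 25004.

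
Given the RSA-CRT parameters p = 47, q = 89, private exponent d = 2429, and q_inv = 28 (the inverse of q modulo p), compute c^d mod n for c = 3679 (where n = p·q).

2333

d_p = d mod (p−1) = 2429 mod 46 = 37; d_q = d mod (q−1) = 53.
m₁ = c^(d_p) mod p: c ≡ 13 (mod 47), and 13^37 mod 47 = 30.
m₂ = c^(d_q) mod q: c ≡ 30 (mod 89), and 30^53 mod 89 = 19.
h = q_inv·(m₁ − m₂) mod p = 28·(30 − 19) mod 47 = 26.
m = m₂ + h·q = 19 + 26·89 = 2333.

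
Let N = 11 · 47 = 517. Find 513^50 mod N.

397

Mod 11: 513 ≡ 7; since 10 | 50, by Fermat 7^50 ≡ 1 (mod 11).
Mod 47: 513 ≡ 43; by Fermat, exponent reduces to 50 mod 46 = 4; 43^4 ≡ 21 (mod 47).
Combine by CRT: x ≡ 1 (mod 11), x ≡ 21 (mod 47) ⇒ x ≡ 397 (mod 517).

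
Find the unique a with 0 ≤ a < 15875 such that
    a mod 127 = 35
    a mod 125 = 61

1686

From a ≡ 35 (mod 127) write a = 35 + 127t. Substituting into a ≡ 61 (mod 125) gives 127t ≡ 26 (mod 125), and since 2⁻¹ ≡ 63 (mod 125), t ≡ 13. Hence a ≡ 35 + 127·13 = 1686 (mod 15875).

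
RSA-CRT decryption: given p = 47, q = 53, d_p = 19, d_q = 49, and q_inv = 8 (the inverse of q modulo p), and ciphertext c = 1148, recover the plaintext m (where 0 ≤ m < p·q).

m₁ = c^(d_p) mod p: c ≡ 20 (mod 47), and 20^19 mod 47 = 43.
m₂ = c^(d_q) mod q: c ≡ 35 (mod 53), and 35^49 mod 53 = 26.
h = q_inv·(m₁ − m₂) mod p = 8·(43 − 26) mod 47 = 42.
m = m₂ + h·q = 26 + 42·53 = 2252.

2252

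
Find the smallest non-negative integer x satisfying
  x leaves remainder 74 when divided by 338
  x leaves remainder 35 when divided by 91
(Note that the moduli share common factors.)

1764

gcd(338, 91) = 13 and 13 | (35 − 74), so the pair is consistent; merging gives x ≡ 1764 (mod 2366), where 2366 = lcm(338, 91).
The solution is unique modulo lcm(338, 91) = 2366.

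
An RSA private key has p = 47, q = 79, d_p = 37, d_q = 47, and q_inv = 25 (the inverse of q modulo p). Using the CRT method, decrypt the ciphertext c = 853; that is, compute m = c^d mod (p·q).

m₁ = c^(d_p) mod p: c ≡ 7 (mod 47), and 7^37 mod 47 = 34.
m₂ = c^(d_q) mod q: c ≡ 63 (mod 79), and 63^47 mod 79 = 29.
h = q_inv·(m₁ − m₂) mod p = 25·(34 − 29) mod 47 = 31.
m = m₂ + h·q = 29 + 31·79 = 2478.

2478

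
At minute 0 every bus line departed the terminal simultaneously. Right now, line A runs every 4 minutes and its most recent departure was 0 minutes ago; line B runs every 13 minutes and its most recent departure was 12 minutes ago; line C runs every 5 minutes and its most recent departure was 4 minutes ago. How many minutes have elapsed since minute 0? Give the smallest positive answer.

64

The moduli are pairwise coprime; N = 4·13·5 = 260.
N/4 = 65; 65 ≡ 1 (mod 4), inverse 1.
N/13 = 20; 20 ≡ 7 (mod 13); 7·2 ≡ 1, so inverse 2.
N/5 = 52; 52 ≡ 2 (mod 5); 2·3 ≡ 1, so inverse 3.
t ≡ 0·65·1 + 12·20·2 + 4·52·3 = 1104.
1104 mod 260 = 64.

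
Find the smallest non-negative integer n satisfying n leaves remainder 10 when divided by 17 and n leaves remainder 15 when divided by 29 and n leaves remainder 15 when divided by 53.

Combine the congruences pairwise.
From n ≡ 10 (mod 17) write n = 10 + 17t. Substituting into n ≡ 15 (mod 29) gives 17t ≡ 5 (mod 29), and since 17⁻¹ ≡ 12 (mod 29), t ≡ 2. Hence n ≡ 10 + 17·2 = 44 (mod 493).
From n ≡ 44 (mod 493) write n = 44 + 493t. Substituting into n ≡ 15 (mod 53) gives 493t ≡ 24 (mod 53), and since 16⁻¹ ≡ 10 (mod 53), t ≡ 28. Hence n ≡ 44 + 493·28 = 13848 (mod 26129).

13848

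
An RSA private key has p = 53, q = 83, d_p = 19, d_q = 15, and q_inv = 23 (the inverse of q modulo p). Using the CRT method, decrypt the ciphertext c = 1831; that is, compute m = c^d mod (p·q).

926

m₁ = c^(d_p) mod p: c ≡ 29 (mod 53), and 29^19 mod 53 = 25.
m₂ = c^(d_q) mod q: c ≡ 5 (mod 83), and 5^15 mod 83 = 13.
h = q_inv·(m₁ − m₂) mod p = 23·(25 − 13) mod 53 = 11.
m = m₂ + h·q = 13 + 11·83 = 926.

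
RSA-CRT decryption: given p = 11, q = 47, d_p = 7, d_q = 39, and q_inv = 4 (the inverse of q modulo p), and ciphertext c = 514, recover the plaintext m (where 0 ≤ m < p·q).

m₁ = c^(d_p) mod p: c ≡ 8 (mod 11), and 8^7 mod 11 = 2.
m₂ = c^(d_q) mod q: c ≡ 44 (mod 47), and 44^39 mod 47 = 15.
h = q_inv·(m₁ − m₂) mod p = 4·(2 − 15) mod 11 = 3.
m = m₂ + h·q = 15 + 3·47 = 156.

156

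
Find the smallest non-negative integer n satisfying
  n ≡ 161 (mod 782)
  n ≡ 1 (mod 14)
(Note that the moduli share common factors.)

2507

Combine the congruences pairwise.
gcd(782, 14) = 2 and 2 | (1 − 161), so the pair is consistent; merging gives n ≡ 2507 (mod 5474), where 5474 = lcm(782, 14).
The solution is unique modulo lcm(782, 14) = 5474.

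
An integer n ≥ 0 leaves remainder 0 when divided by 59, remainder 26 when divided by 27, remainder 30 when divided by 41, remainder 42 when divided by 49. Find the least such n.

2747276

The moduli are pairwise coprime; M = 59·27·41·49 = 3200337.
M/59 = 54243; 54243 ≡ 22 (mod 59); 22·51 ≡ 1, so inverse 51.
M/27 = 118531; 118531 ≡ 1 (mod 27), inverse 1.
M/41 = 78057; 78057 ≡ 34 (mod 41); 34·35 ≡ 1, so inverse 35.
M/49 = 65313; 65313 ≡ 45 (mod 49); 45·12 ≡ 1, so inverse 12.
n ≡ 0·54243·51 + 26·118531·1 + 30·78057·35 + 42·65313·12 = 117959408.
117959408 mod 3200337 = 2747276.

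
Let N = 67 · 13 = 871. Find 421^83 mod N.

Mod 67: 421 ≡ 19; by Fermat, exponent reduces to 83 mod 66 = 17; 19^17 ≡ 35 (mod 67).
Mod 13: 421 ≡ 5; by Fermat, exponent reduces to 83 mod 12 = 11; 5^11 ≡ 8 (mod 13).
Combine by CRT: x ≡ 35 (mod 67), x ≡ 8 (mod 13) ⇒ x ≡ 437 (mod 871).

437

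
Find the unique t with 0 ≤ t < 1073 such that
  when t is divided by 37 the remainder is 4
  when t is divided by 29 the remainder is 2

263

From t ≡ 4 (mod 37) write t = 4 + 37s. Substituting into t ≡ 2 (mod 29) gives 37s ≡ 27 (mod 29), and since 8⁻¹ ≡ 11 (mod 29), s ≡ 7. Hence t ≡ 4 + 37·7 = 263 (mod 1073).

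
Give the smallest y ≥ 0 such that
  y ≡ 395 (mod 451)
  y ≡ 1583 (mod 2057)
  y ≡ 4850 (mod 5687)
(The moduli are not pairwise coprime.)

gcd(451, 2057) = 11 and 11 | (1583 − 395), so the pair is consistent; merging gives y ≡ 13925 (mod 84337), where 84337 = lcm(451, 2057).
gcd(84337, 5687) = 121 and 121 | (4850 − 13925), so the pair is consistent; merging gives y ≡ 2291024 (mod 3963839), where 3963839 = lcm(84337, 5687).
The solution is unique modulo lcm(451, 2057, 5687) = 3963839.

2291024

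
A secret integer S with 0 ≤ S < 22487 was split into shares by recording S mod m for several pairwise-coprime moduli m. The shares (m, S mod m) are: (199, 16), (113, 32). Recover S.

From S ≡ 16 (mod 199) write S = 16 + 199t. Substituting into S ≡ 32 (mod 113) gives 199t ≡ 16 (mod 113), and since 86⁻¹ ≡ 46 (mod 113), t ≡ 58. Hence S ≡ 16 + 199·58 = 11558 (mod 22487).

11558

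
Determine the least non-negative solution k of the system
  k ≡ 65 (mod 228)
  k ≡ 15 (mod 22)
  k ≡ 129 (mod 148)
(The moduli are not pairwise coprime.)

gcd(228, 22) = 2 and 2 | (15 − 65), so the pair is consistent; merging gives k ≡ 521 (mod 2508), where 2508 = lcm(228, 22).
gcd(2508, 148) = 4 and 4 | (129 − 521), so the pair is consistent; merging gives k ≡ 30617 (mod 92796), where 92796 = lcm(2508, 148).
The solution is unique modulo lcm(228, 22, 148) = 92796.

30617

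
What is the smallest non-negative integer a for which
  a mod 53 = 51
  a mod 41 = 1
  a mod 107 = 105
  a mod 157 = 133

555756

Combine the congruences pairwise.
From a ≡ 51 (mod 53) write a = 51 + 53t. Substituting into a ≡ 1 (mod 41) gives 53t ≡ 32 (mod 41), and since 12⁻¹ ≡ 24 (mod 41), t ≡ 30. Hence a ≡ 51 + 53·30 = 1641 (mod 2173).
From a ≡ 1641 (mod 2173) write a = 1641 + 2173t. Substituting into a ≡ 105 (mod 107) gives 2173t ≡ 69 (mod 107), and since 33⁻¹ ≡ 13 (mod 107), t ≡ 41. Hence a ≡ 1641 + 2173·41 = 90734 (mod 232511).
From a ≡ 90734 (mod 232511) write a = 90734 + 232511t. Substituting into a ≡ 133 (mod 157) gives 232511t ≡ 145 (mod 157), and since 151⁻¹ ≡ 26 (mod 157), t ≡ 2. Hence a ≡ 90734 + 232511·2 = 555756 (mod 36504227).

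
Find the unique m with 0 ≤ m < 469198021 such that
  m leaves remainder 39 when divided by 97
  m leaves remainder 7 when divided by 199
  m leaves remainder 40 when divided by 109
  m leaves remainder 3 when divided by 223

127088372

From m ≡ 39 (mod 97) write m = 39 + 97t. Substituting into m ≡ 7 (mod 199) gives 97t ≡ 167 (mod 199), and since 97⁻¹ ≡ 119 (mod 199), t ≡ 172. Hence m ≡ 39 + 97·172 = 16723 (mod 19303).
From m ≡ 16723 (mod 19303) write m = 16723 + 19303t. Substituting into m ≡ 40 (mod 109) gives 19303t ≡ 103 (mod 109), and since 10⁻¹ ≡ 11 (mod 109), t ≡ 43. Hence m ≡ 16723 + 19303·43 = 846752 (mod 2104027).
From m ≡ 846752 (mod 2104027) write m = 846752 + 2104027t. Substituting into m ≡ 3 (mod 223) gives 2104027t ≡ 205 (mod 223), and since 22⁻¹ ≡ 71 (mod 223), t ≡ 60. Hence m ≡ 846752 + 2104027·60 = 127088372 (mod 469198021).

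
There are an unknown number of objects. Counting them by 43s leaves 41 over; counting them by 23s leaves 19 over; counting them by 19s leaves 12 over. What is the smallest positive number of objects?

The moduli are pairwise coprime; M = 43·23·19 = 18791.
M/43 = 437; 437 ≡ 7 (mod 43); 7·37 ≡ 1, so inverse 37.
M/23 = 817; 817 ≡ 12 (mod 23); 12·2 ≡ 1, so inverse 2.
M/19 = 989; 989 ≡ 1 (mod 19), inverse 1.
N ≡ 41·437·37 + 19·817·2 + 12·989·1 = 705843.
705843 mod 18791 = 10576.

10576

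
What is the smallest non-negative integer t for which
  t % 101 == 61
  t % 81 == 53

From t ≡ 61 (mod 101) write t = 61 + 101s. Substituting into t ≡ 53 (mod 81) gives 101s ≡ 73 (mod 81), and since 20⁻¹ ≡ 77 (mod 81), s ≡ 32. Hence t ≡ 61 + 101·32 = 3293 (mod 8181).

3293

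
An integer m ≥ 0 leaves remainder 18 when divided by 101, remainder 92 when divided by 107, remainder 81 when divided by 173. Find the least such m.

From m ≡ 18 (mod 101) write m = 18 + 101t. Substituting into m ≡ 92 (mod 107) gives 101t ≡ 74 (mod 107), and since 101⁻¹ ≡ 89 (mod 107), t ≡ 59. Hence m ≡ 18 + 101·59 = 5977 (mod 10807).
From m ≡ 5977 (mod 10807) write m = 5977 + 10807t. Substituting into m ≡ 81 (mod 173) gives 10807t ≡ 159 (mod 173), and since 81⁻¹ ≡ 47 (mod 173), t ≡ 34. Hence m ≡ 5977 + 10807·34 = 373415 (mod 1869611).

373415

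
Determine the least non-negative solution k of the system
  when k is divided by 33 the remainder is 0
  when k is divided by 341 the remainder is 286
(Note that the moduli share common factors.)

627

gcd(33, 341) = 11 and 11 | (286 − 0), so the pair is consistent; merging gives k ≡ 627 (mod 1023), where 1023 = lcm(33, 341).
The solution is unique modulo lcm(33, 341) = 1023.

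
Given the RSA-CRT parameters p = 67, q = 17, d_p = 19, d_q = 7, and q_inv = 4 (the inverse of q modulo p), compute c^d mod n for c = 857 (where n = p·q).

m₁ = c^(d_p) mod p: c ≡ 53 (mod 67), and 53^19 mod 67 = 45.
m₂ = c^(d_q) mod q: c ≡ 7 (mod 17), and 7^7 mod 17 = 12.
h = q_inv·(m₁ − m₂) mod p = 4·(45 − 12) mod 67 = 65.
m = m₂ + h·q = 12 + 65·17 = 1117.

1117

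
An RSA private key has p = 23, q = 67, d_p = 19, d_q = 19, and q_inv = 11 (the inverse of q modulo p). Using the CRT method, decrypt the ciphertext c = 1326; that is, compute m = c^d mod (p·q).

916

m₁ = c^(d_p) mod p: c ≡ 15 (mod 23), and 15^19 mod 23 = 19.
m₂ = c^(d_q) mod q: c ≡ 53 (mod 67), and 53^19 mod 67 = 45.
h = q_inv·(m₁ − m₂) mod p = 11·(19 − 45) mod 23 = 13.
m = m₂ + h·q = 45 + 13·67 = 916.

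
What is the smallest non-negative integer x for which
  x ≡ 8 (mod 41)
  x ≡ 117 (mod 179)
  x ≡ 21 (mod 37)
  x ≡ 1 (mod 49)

The moduli are pairwise coprime; N = 41·179·37·49 = 13305607.
N/41 = 324527; 324527 ≡ 12 (mod 41); 12·24 ≡ 1, so inverse 24.
N/179 = 74333; 74333 ≡ 48 (mod 179); 48·138 ≡ 1, so inverse 138.
N/37 = 359611; 359611 ≡ 8 (mod 37); 8·14 ≡ 1, so inverse 14.
N/49 = 271543; 271543 ≡ 34 (mod 49); 34·13 ≡ 1, so inverse 13.
x ≡ 8·324527·24 + 117·74333·138 + 21·359611·14 + 1·271543·13 = 1371745495.
1371745495 mod 13305607 = 1267974.

1267974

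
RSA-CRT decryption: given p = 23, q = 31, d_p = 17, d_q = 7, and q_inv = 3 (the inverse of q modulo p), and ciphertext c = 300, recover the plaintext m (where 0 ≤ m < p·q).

507

m₁ = c^(d_p) mod p: c ≡ 1 (mod 23), and 1^17 mod 23 = 1.
m₂ = c^(d_q) mod q: c ≡ 21 (mod 31), and 21^7 mod 31 = 11.
h = q_inv·(m₁ − m₂) mod p = 3·(1 − 11) mod 23 = 16.
m = m₂ + h·q = 11 + 16·31 = 507.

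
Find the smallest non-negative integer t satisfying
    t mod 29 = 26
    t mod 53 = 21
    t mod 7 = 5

The moduli are pairwise coprime; N = 29·53·7 = 10759.
N/29 = 371; 371 ≡ 23 (mod 29); 23·24 ≡ 1, so inverse 24.
N/53 = 203; 203 ≡ 44 (mod 53); 44·47 ≡ 1, so inverse 47.
N/7 = 1537; 1537 ≡ 4 (mod 7); 4·2 ≡ 1, so inverse 2.
t ≡ 26·371·24 + 21·203·47 + 5·1537·2 = 447235.
447235 mod 10759 = 6116.

6116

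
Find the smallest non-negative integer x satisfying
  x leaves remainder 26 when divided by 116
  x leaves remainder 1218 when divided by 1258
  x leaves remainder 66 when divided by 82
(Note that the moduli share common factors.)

gcd(116, 1258) = 2 and 2 | (1218 − 26), so the pair is consistent; merging gives x ≡ 43990 (mod 72964), where 72964 = lcm(116, 1258).
gcd(72964, 82) = 2 and 2 | (66 − 43990), so the pair is consistent; merging gives x ≡ 2159946 (mod 2991524), where 2991524 = lcm(72964, 82).
The solution is unique modulo lcm(116, 1258, 82) = 2991524.

2159946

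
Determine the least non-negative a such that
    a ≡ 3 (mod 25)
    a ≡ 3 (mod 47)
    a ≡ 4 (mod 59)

55228

From a ≡ 3 (mod 25) write a = 3 + 25t. Substituting into a ≡ 3 (mod 47) gives 25t ≡ 0 (mod 47), and since 25⁻¹ ≡ 32 (mod 47), t ≡ 0. Hence a ≡ 3 + 25·0 = 3 (mod 1175).
From a ≡ 3 (mod 1175) write a = 3 + 1175t. Substituting into a ≡ 4 (mod 59) gives 1175t ≡ 1 (mod 59), and since 54⁻¹ ≡ 47 (mod 59), t ≡ 47. Hence a ≡ 3 + 1175·47 = 55228 (mod 69325).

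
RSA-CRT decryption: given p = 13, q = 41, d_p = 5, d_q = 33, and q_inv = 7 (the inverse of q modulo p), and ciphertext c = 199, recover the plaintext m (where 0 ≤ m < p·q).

270

m₁ = c^(d_p) mod p: c ≡ 4 (mod 13), and 4^5 mod 13 = 10.
m₂ = c^(d_q) mod q: c ≡ 35 (mod 41), and 35^33 mod 41 = 24.
h = q_inv·(m₁ − m₂) mod p = 7·(10 − 24) mod 13 = 6.
m = m₂ + h·q = 24 + 6·41 = 270.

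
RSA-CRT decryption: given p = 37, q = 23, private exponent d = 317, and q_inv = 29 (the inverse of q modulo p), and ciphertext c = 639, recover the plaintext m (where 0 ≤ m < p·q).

840

d_p = d mod (p−1) = 317 mod 36 = 29; d_q = d mod (q−1) = 9.
m₁ = c^(d_p) mod p: c ≡ 10 (mod 37), and 10^29 mod 37 = 26.
m₂ = c^(d_q) mod q: c ≡ 18 (mod 23), and 18^9 mod 23 = 12.
h = q_inv·(m₁ − m₂) mod p = 29·(26 − 12) mod 37 = 36.
m = m₂ + h·q = 12 + 36·23 = 840.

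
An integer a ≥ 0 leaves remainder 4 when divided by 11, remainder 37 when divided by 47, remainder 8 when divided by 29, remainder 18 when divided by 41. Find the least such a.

The moduli are pairwise coprime; N = 11·47·29·41 = 614713.
N/11 = 55883; 55883 ≡ 3 (mod 11); 3·4 ≡ 1, so inverse 4.
N/47 = 13079; 13079 ≡ 13 (mod 47); 13·29 ≡ 1, so inverse 29.
N/29 = 21197; 21197 ≡ 27 (mod 29); 27·14 ≡ 1, so inverse 14.
N/41 = 14993; 14993 ≡ 28 (mod 41); 28·22 ≡ 1, so inverse 22.
a ≡ 4·55883·4 + 37·13079·29 + 8·21197·14 + 18·14993·22 = 23239187.
23239187 mod 614713 = 494806.

494806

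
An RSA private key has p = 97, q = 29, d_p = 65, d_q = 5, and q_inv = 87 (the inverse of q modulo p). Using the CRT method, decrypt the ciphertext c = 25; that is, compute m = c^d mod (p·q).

m₁ = c^(d_p) mod p: c ≡ 25 (mod 97), and 25^65 mod 97 = 2.
m₂ = c^(d_q) mod q: c ≡ 25 (mod 29), and 25^5 mod 29 = 20.
h = q_inv·(m₁ − m₂) mod p = 87·(2 − 20) mod 97 = 83.
m = m₂ + h·q = 20 + 83·29 = 2427.

2427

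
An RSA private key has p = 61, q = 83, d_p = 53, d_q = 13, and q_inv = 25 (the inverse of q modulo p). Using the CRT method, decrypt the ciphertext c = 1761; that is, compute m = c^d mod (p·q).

3196

m₁ = c^(d_p) mod p: c ≡ 53 (mod 61), and 53^53 mod 61 = 24.
m₂ = c^(d_q) mod q: c ≡ 18 (mod 83), and 18^13 mod 83 = 42.
h = q_inv·(m₁ − m₂) mod p = 25·(24 − 42) mod 61 = 38.
m = m₂ + h·q = 42 + 38·83 = 3196.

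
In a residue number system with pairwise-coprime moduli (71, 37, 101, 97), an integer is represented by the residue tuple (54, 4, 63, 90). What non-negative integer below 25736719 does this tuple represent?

The moduli are pairwise coprime; N = 71·37·101·97 = 25736719.
N/71 = 362489; 362489 ≡ 34 (mod 71); 34·23 ≡ 1, so inverse 23.
N/37 = 695587; 695587 ≡ 24 (mod 37); 24·17 ≡ 1, so inverse 17.
N/101 = 254819; 254819 ≡ 97 (mod 101); 97·25 ≡ 1, so inverse 25.
N/97 = 265327; 265327 ≡ 32 (mod 97); 32·94 ≡ 1, so inverse 94.
x ≡ 54·362489·23 + 4·695587·17 + 63·254819·25 + 90·265327·94 = 3143517599.
3143517599 mod 25736719 = 3637881.

3637881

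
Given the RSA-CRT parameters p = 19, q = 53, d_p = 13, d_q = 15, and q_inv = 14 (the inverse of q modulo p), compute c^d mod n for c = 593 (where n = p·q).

47

m₁ = c^(d_p) mod p: c ≡ 4 (mod 19), and 4^13 mod 19 = 9.
m₂ = c^(d_q) mod q: c ≡ 10 (mod 53), and 10^15 mod 53 = 47.
h = q_inv·(m₁ − m₂) mod p = 14·(9 − 47) mod 19 = 0.
m = m₂ + h·q = 47 + 0·53 = 47.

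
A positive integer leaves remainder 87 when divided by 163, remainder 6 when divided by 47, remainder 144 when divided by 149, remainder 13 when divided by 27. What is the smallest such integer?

The moduli are pairwise coprime; N = 163·47·149·27 = 30820203.
N/163 = 189081; 189081 ≡ 1 (mod 163), inverse 1.
N/47 = 655749; 655749 ≡ 5 (mod 47); 5·19 ≡ 1, so inverse 19.
N/149 = 206847; 206847 ≡ 35 (mod 149); 35·132 ≡ 1, so inverse 132.
N/27 = 1141489; 1141489 ≡ 10 (mod 27); 10·19 ≡ 1, so inverse 19.
a ≡ 87·189081·1 + 6·655749·19 + 144·206847·132 + 13·1141489·19 = 4304900992.
4304900992 mod 30820203 = 20892775.

20892775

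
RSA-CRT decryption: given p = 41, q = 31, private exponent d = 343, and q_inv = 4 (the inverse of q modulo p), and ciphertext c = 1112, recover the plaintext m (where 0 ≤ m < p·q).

d_p = d mod (p−1) = 343 mod 40 = 23; d_q = d mod (q−1) = 13.
m₁ = c^(d_p) mod p: c ≡ 5 (mod 41), and 5^23 mod 41 = 2.
m₂ = c^(d_q) mod q: c ≡ 27 (mod 31), and 27^13 mod 31 = 29.
h = q_inv·(m₁ − m₂) mod p = 4·(2 − 29) mod 41 = 15.
m = m₂ + h·q = 29 + 15·31 = 494.

494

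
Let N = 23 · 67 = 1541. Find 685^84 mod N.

Mod 23: 685 ≡ 18; by Fermat, exponent reduces to 84 mod 22 = 18; 18^18 ≡ 6 (mod 23).
Mod 67: 685 ≡ 15; by Fermat, exponent reduces to 84 mod 66 = 18; 15^18 ≡ 62 (mod 67).
Combine by CRT: x ≡ 6 (mod 23), x ≡ 62 (mod 67) ⇒ x ≡ 397 (mod 1541).

397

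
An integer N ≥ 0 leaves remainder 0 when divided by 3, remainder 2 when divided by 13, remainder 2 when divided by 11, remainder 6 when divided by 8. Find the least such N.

The moduli are pairwise coprime; M = 3·13·11·8 = 3432.
M/3 = 1144; 1144 ≡ 1 (mod 3), inverse 1.
M/13 = 264; 264 ≡ 4 (mod 13); 4·10 ≡ 1, so inverse 10.
M/11 = 312; 312 ≡ 4 (mod 11); 4·3 ≡ 1, so inverse 3.
M/8 = 429; 429 ≡ 5 (mod 8); 5·5 ≡ 1, so inverse 5.
N ≡ 0·1144·1 + 2·264·10 + 2·312·3 + 6·429·5 = 20022.
20022 mod 3432 = 2862.

2862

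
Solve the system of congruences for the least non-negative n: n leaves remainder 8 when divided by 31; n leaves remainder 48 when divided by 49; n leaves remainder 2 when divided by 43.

From n ≡ 8 (mod 31) write n = 8 + 31t. Substituting into n ≡ 48 (mod 49) gives 31t ≡ 40 (mod 49), and since 31⁻¹ ≡ 19 (mod 49), t ≡ 25. Hence n ≡ 8 + 31·25 = 783 (mod 1519).
From n ≡ 783 (mod 1519) write n = 783 + 1519t. Substituting into n ≡ 2 (mod 43) gives 1519t ≡ 36 (mod 43), and since 14⁻¹ ≡ 40 (mod 43), t ≡ 21. Hence n ≡ 783 + 1519·21 = 32682 (mod 65317).

32682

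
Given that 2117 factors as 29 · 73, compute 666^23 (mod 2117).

1014

Mod 29: 666 ≡ 28; 28^23 ≡ 28 (mod 29).
Mod 73: 666 ≡ 9; 9^23 ≡ 65 (mod 73).
Combine by CRT: x ≡ 28 (mod 29), x ≡ 65 (mod 73) ⇒ x ≡ 1014 (mod 2117).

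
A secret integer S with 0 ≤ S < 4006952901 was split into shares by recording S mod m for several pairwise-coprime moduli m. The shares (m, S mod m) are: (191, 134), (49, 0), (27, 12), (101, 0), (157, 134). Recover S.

211198575

The moduli are pairwise coprime; N = 191·49·27·101·157 = 4006952901.
N/191 = 20978811; 20978811 ≡ 135 (mod 191); 135·133 ≡ 1, so inverse 133.
N/49 = 81774549; 81774549 ≡ 17 (mod 49); 17·26 ≡ 1, so inverse 26.
N/27 = 148405663; 148405663 ≡ 1 (mod 27), inverse 1.
N/101 = 39672801; 39672801 ≡ 1 (mod 101), inverse 1.
N/157 = 25521993; 25521993 ≡ 73 (mod 157); 73·114 ≡ 1, so inverse 114.
S ≡ 134·20978811·133 + 0·81774549·26 + 12·148405663·1 + 0·39672801·1 + 134·25521993·114 = 765539202666.
765539202666 mod 4006952901 = 211198575.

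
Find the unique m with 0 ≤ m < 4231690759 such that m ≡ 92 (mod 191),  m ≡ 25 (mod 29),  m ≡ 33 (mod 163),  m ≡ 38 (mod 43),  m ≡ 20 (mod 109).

The moduli are pairwise coprime; N = 191·29·163·43·109 = 4231690759.
N/191 = 22155449; 22155449 ≡ 22 (mod 191); 22·165 ≡ 1, so inverse 165.
N/29 = 145920371; 145920371 ≡ 27 (mod 29); 27·14 ≡ 1, so inverse 14.
N/163 = 25961293; 25961293 ≡ 120 (mod 163); 120·72 ≡ 1, so inverse 72.
N/43 = 98411413; 98411413 ≡ 22 (mod 43); 22·2 ≡ 1, so inverse 2.
N/109 = 38822851; 38822851 ≡ 103 (mod 109); 103·18 ≡ 1, so inverse 18.
m ≡ 92·22155449·165 + 25·145920371·14 + 33·25961293·72 + 38·98411413·2 + 20·38822851·18 = 470531371586.
470531371586 mod 4231690759 = 813697337.

813697337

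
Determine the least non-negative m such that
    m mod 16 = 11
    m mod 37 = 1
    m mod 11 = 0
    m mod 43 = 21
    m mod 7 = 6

Combine the congruences pairwise.
From m ≡ 11 (mod 16) write m = 11 + 16t. Substituting into m ≡ 1 (mod 37) gives 16t ≡ 27 (mod 37), and since 16⁻¹ ≡ 7 (mod 37), t ≡ 4. Hence m ≡ 11 + 16·4 = 75 (mod 592).
From m ≡ 75 (mod 592) write m = 75 + 592t. Substituting into m ≡ 0 (mod 11) gives 592t ≡ 2 (mod 11), and since 9⁻¹ ≡ 5 (mod 11), t ≡ 10. Hence m ≡ 75 + 592·10 = 5995 (mod 6512).
From m ≡ 5995 (mod 6512) write m = 5995 + 6512t. Substituting into m ≡ 21 (mod 43) gives 6512t ≡ 3 (mod 43), and since 19⁻¹ ≡ 34 (mod 43), t ≡ 16. Hence m ≡ 5995 + 6512·16 = 110187 (mod 280016).
From m ≡ 110187 (mod 280016) write m = 110187 + 280016t. Substituting into m ≡ 6 (mod 7) gives 280016t ≡ 6 (mod 7), and since 2⁻¹ ≡ 4 (mod 7), t ≡ 3. Hence m ≡ 110187 + 280016·3 = 950235 (mod 1960112).

950235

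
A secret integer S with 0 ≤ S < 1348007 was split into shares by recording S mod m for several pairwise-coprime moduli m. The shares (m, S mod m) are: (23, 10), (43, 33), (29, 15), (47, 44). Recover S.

911891

From S ≡ 10 (mod 23) write S = 10 + 23t. Substituting into S ≡ 33 (mod 43) gives 23t ≡ 23 (mod 43), and since 23⁻¹ ≡ 15 (mod 43), t ≡ 1. Hence S ≡ 10 + 23·1 = 33 (mod 989).
From S ≡ 33 (mod 989) write S = 33 + 989t. Substituting into S ≡ 15 (mod 29) gives 989t ≡ 11 (mod 29), and since 3⁻¹ ≡ 10 (mod 29), t ≡ 23. Hence S ≡ 33 + 989·23 = 22780 (mod 28681).
From S ≡ 22780 (mod 28681) write S = 22780 + 28681t. Substituting into S ≡ 44 (mod 47) gives 28681t ≡ 12 (mod 47), and since 11⁻¹ ≡ 30 (mod 47), t ≡ 31. Hence S ≡ 22780 + 28681·31 = 911891 (mod 1348007).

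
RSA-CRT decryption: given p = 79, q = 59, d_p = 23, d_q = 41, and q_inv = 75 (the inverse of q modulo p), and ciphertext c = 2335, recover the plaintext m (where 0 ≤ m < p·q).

m₁ = c^(d_p) mod p: c ≡ 44 (mod 79), and 44^23 mod 79 = 19.
m₂ = c^(d_q) mod q: c ≡ 34 (mod 59), and 34^41 mod 59 = 30.
h = q_inv·(m₁ − m₂) mod p = 75·(19 − 30) mod 79 = 44.
m = m₂ + h·q = 30 + 44·59 = 2626.

2626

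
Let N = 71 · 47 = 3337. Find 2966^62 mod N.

Mod 71: 2966 ≡ 55; 55^62 ≡ 8 (mod 71).
Mod 47: 2966 ≡ 5; by Fermat, exponent reduces to 62 mod 46 = 16; 5^16 ≡ 17 (mod 47).
Combine by CRT: x ≡ 8 (mod 71), x ≡ 17 (mod 47) ⇒ x ≡ 1286 (mod 3337).

1286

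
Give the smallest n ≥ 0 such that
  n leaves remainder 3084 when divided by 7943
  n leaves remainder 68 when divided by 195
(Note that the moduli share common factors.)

106343

Combine the congruences pairwise.
gcd(7943, 195) = 13 and 13 | (68 − 3084), so the pair is consistent; merging gives n ≡ 106343 (mod 119145), where 119145 = lcm(7943, 195).
The solution is unique modulo lcm(7943, 195) = 119145.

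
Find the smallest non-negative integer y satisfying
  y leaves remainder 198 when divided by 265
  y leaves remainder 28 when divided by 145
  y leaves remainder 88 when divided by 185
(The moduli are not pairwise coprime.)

184903

gcd(265, 145) = 5 and 5 | (28 − 198), so the pair is consistent; merging gives y ≡ 463 (mod 7685), where 7685 = lcm(265, 145).
gcd(7685, 185) = 5 and 5 | (88 − 463), so the pair is consistent; merging gives y ≡ 184903 (mod 284345), where 284345 = lcm(7685, 185).
The solution is unique modulo lcm(265, 145, 185) = 284345.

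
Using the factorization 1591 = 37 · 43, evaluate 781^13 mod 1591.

Mod 37: 781 ≡ 4; 4^13 ≡ 3 (mod 37).
Mod 43: 781 ≡ 7; 7^13 ≡ 7 (mod 43).
Combine by CRT: x ≡ 3 (mod 37), x ≡ 7 (mod 43) ⇒ x ≡ 1039 (mod 1591).

1039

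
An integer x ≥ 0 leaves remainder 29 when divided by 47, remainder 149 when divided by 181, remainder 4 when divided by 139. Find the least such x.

373914

The moduli are pairwise coprime; N = 47·181·139 = 1182473.
N/47 = 25159; 25159 ≡ 14 (mod 47); 14·37 ≡ 1, so inverse 37.
N/181 = 6533; 6533 ≡ 17 (mod 181); 17·32 ≡ 1, so inverse 32.
N/139 = 8507; 8507 ≡ 28 (mod 139); 28·5 ≡ 1, so inverse 5.
x ≡ 29·25159·37 + 149·6533·32 + 4·8507·5 = 58315091.
58315091 mod 1182473 = 373914.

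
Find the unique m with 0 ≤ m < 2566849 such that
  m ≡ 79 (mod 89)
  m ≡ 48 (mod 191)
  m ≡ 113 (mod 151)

The moduli are pairwise coprime; N = 89·191·151 = 2566849.
N/89 = 28841; 28841 ≡ 5 (mod 89); 5·18 ≡ 1, so inverse 18.
N/191 = 13439; 13439 ≡ 69 (mod 191); 69·36 ≡ 1, so inverse 36.
N/151 = 16999; 16999 ≡ 87 (mod 151); 87·92 ≡ 1, so inverse 92.
m ≡ 79·28841·18 + 48·13439·36 + 113·16999·92 = 240956098.
240956098 mod 2566849 = 2239141.

2239141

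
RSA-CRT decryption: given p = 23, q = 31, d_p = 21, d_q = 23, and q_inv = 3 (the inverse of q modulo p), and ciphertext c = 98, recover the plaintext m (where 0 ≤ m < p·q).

211

m₁ = c^(d_p) mod p: c ≡ 6 (mod 23), and 6^21 mod 23 = 4.
m₂ = c^(d_q) mod q: c ≡ 5 (mod 31), and 5^23 mod 31 = 25.
h = q_inv·(m₁ − m₂) mod p = 3·(4 − 25) mod 23 = 6.
m = m₂ + h·q = 25 + 6·31 = 211.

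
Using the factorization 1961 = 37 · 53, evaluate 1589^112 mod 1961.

1644

Mod 37: 1589 ≡ 35; by Fermat, exponent reduces to 112 mod 36 = 4; 35^4 ≡ 16 (mod 37).
Mod 53: 1589 ≡ 52; by Fermat, exponent reduces to 112 mod 52 = 8; 52^8 ≡ 1 (mod 53).
Combine by CRT: x ≡ 16 (mod 37), x ≡ 1 (mod 53) ⇒ x ≡ 1644 (mod 1961).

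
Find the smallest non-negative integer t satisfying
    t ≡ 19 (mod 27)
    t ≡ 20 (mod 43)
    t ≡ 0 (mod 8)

6040

The moduli are pairwise coprime; N = 27·43·8 = 9288.
N/27 = 344; 344 ≡ 20 (mod 27); 20·23 ≡ 1, so inverse 23.
N/43 = 216; 216 ≡ 1 (mod 43), inverse 1.
N/8 = 1161; 1161 ≡ 1 (mod 8), inverse 1.
t ≡ 19·344·23 + 20·216·1 + 0·1161·1 = 154648.
154648 mod 9288 = 6040.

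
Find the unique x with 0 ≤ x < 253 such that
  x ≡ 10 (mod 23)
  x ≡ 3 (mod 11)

102

From x ≡ 10 (mod 23) write x = 10 + 23t. Substituting into x ≡ 3 (mod 11) gives 23t ≡ 4 (mod 11), and since 1⁻¹ ≡ 1 (mod 11), t ≡ 4. Hence x ≡ 10 + 23·4 = 102 (mod 253).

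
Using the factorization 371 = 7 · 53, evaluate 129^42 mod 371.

211

Mod 7: 129 ≡ 3; since 6 | 42, by Fermat 3^42 ≡ 1 (mod 7).
Mod 53: 129 ≡ 23; 23^42 ≡ 52 (mod 53).
Combine by CRT: x ≡ 1 (mod 7), x ≡ 52 (mod 53) ⇒ x ≡ 211 (mod 371).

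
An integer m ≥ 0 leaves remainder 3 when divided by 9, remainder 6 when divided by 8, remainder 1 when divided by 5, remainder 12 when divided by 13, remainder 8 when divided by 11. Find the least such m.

14286

The moduli are pairwise coprime; N = 9·8·5·13·11 = 51480.
N/9 = 5720; 5720 ≡ 5 (mod 9); 5·2 ≡ 1, so inverse 2.
N/8 = 6435; 6435 ≡ 3 (mod 8); 3·3 ≡ 1, so inverse 3.
N/5 = 10296; 10296 ≡ 1 (mod 5), inverse 1.
N/13 = 3960; 3960 ≡ 8 (mod 13); 8·5 ≡ 1, so inverse 5.
N/11 = 4680; 4680 ≡ 5 (mod 11); 5·9 ≡ 1, so inverse 9.
m ≡ 3·5720·2 + 6·6435·3 + 1·10296·1 + 12·3960·5 + 8·4680·9 = 735006.
735006 mod 51480 = 14286.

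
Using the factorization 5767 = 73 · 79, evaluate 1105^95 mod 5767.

1263

Mod 73: 1105 ≡ 10; by Fermat, exponent reduces to 95 mod 72 = 23; 10^23 ≡ 22 (mod 73).
Mod 79: 1105 ≡ 78; by Fermat, exponent reduces to 95 mod 78 = 17; 78^17 ≡ 78 (mod 79).
Combine by CRT: x ≡ 22 (mod 73), x ≡ 78 (mod 79) ⇒ x ≡ 1263 (mod 5767).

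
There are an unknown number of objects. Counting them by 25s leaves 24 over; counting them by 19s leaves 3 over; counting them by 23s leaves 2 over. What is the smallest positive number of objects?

From N ≡ 24 (mod 25) write N = 24 + 25t. Substituting into N ≡ 3 (mod 19) gives 25t ≡ 17 (mod 19), and since 6⁻¹ ≡ 16 (mod 19), t ≡ 6. Hence N ≡ 24 + 25·6 = 174 (mod 475).
From N ≡ 174 (mod 475) write N = 174 + 475t. Substituting into N ≡ 2 (mod 23) gives 475t ≡ 12 (mod 23), and since 15⁻¹ ≡ 20 (mod 23), t ≡ 10. Hence N ≡ 174 + 475·10 = 4924 (mod 10925).

4924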